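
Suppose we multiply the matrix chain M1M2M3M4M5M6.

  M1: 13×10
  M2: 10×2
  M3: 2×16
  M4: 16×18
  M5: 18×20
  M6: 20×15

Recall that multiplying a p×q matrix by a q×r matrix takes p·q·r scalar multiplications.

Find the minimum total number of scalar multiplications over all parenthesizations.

2546

Adjacent pairs: M1M2 = 13·10·2 = 260; M2M3 = 10·2·16 = 320; M3M4 = 2·16·18 = 576; M4M5 = 16·18·20 = 5760; M5M6 = 18·20·15 = 5400.
Length 3: M1..M3: k=1: 0+320+13·10·16=2400; k=2: 260+0+13·2·16=676 → min 676 | M2..M4: k=2: 0+576+10·2·18=936; k=3: 320+0+10·16·18=3200 → min 936 | M3..M5: k=3: 0+5760+2·16·20=6400; k=4: 576+0+2·18·20=1296 → min 1296 | M4..M6: k=4: 0+5400+16·18·15=9720; k=5: 5760+0+16·20·15=10560 → min 9720.
Length 4: M1..M4: k=1: 0+936+13·10·18=3276; k=2: 260+576+13·2·18=1304; k=3: 676+0+13·16·18=4420 → min 1304 | M2..M5: k=2: 0+1296+10·2·20=1696; k=3: 320+5760+10·16·20=9280; k=4: 936+0+10·18·20=4536 → min 1696 | M3..M6: k=3: 0+9720+2·16·15=10200; k=4: 576+5400+2·18·15=6516; k=5: 1296+0+2·20·15=1896 → min 1896.
Length 5: M1..M5: k=1: 0+1696+13·10·20=4296; k=2: 260+1296+13·2·20=2076; k=3: 676+5760+13·16·20=10596; k=4: 1304+0+13·18·20=5984 → min 2076 | M2..M6: k=2: 0+1896+10·2·15=2196; k=3: 320+9720+10·16·15=12440; k=4: 936+5400+10·18·15=9036; k=5: 1696+0+10·20·15=4696 → min 2196.
Length 6: M1..M6: k=1: 0+2196+13·10·15=4146; k=2: 260+1896+13·2·15=2546; k=3: 676+9720+13·16·15=13516; k=4: 1304+5400+13·18·15=10214; k=5: 2076+0+13·20·15=5976 → min 2546.
Optimal order: ((M1M2)(((M3M4)M5)M6)) with cost 2546.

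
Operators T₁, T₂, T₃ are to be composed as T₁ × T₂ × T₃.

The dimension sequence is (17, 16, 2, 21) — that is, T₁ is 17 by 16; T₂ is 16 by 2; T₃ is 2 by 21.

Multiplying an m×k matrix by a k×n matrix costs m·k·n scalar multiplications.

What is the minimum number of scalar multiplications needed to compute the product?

Order (T₁ × (T₂ × T₃)): (T₂ × T₃): 16×2 by 2×21 → 16×21, cost 16·2·21 = 672; (T₁ × (T₂ × T₃)): 17×16 by 16×21 → 17×21, cost 17·16·21 = 5712; cumulative 6384. Total 6384.
Order ((T₁ × T₂) × T₃): (T₁ × T₂): 17×16 by 16×2 → 17×2, cost 17·16·2 = 544; ((T₁ × T₂) × T₃): 17×2 by 2×21 → 17×21, cost 17·2·21 = 714; cumulative 1258. Total 1258.
Minimum: 1258.

1258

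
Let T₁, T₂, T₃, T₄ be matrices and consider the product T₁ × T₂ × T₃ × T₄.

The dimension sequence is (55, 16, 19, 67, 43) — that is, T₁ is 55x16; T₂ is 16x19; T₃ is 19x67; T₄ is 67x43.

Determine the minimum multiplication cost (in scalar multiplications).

104304

Adjacent pairs: T₁T₂ = 55·16·19 = 16720; T₂T₃ = 16·19·67 = 20368; T₃T₄ = 19·67·43 = 54739.
Length 3: T₁..T₃: k=1: 0+20368+55·16·67=79328; k=2: 16720+0+55·19·67=86735 → min 79328 | T₂..T₄: k=2: 0+54739+16·19·43=67811; k=3: 20368+0+16·67·43=66464 → min 66464.
Length 4: T₁..T₄: k=1: 0+66464+55·16·43=104304; k=2: 16720+54739+55·19·43=116394; k=3: 79328+0+55·67·43=237783 → min 104304.
Optimal order: (T₁ × ((T₂ × T₃) × T₄)) with cost 104304.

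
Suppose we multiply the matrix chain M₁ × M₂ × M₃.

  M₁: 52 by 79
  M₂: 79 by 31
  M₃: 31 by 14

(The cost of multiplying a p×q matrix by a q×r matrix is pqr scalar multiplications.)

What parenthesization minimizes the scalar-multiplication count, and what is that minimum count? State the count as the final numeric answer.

(M₁ × (M₂ × M₃)): cost 91798.
((M₁ × M₂) × M₃): cost 149916.
Optimal: (M₁ × (M₂ × M₃)) with cost 91798.

91798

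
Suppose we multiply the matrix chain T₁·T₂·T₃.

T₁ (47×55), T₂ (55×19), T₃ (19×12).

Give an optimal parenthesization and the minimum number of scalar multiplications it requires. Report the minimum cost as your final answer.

(T₁·(T₂·T₃)): cost 43560.
((T₁·T₂)·T₃): cost 59831.
Optimal: (T₁·(T₂·T₃)) with cost 43560.

43560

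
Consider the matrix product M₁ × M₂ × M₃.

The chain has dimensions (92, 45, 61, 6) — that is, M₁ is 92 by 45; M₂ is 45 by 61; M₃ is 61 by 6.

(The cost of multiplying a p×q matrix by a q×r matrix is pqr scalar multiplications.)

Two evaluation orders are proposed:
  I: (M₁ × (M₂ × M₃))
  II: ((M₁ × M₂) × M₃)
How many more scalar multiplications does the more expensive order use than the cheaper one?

244902

Order I = (M₁ × (M₂ × M₃)): (M₂ × M₃): 45×61 by 61×6 → 45×6, cost 45·61·6 = 16470; (M₁ × (M₂ × M₃)): 92×45 by 45×6 → 92×6, cost 92·45·6 = 24840; cumulative 41310. Total 41310.
Order II = ((M₁ × M₂) × M₃): (M₁ × M₂): 92×45 by 45×61 → 92×61, cost 92·45·61 = 252540; ((M₁ × M₂) × M₃): 92×61 by 61×6 → 92×6, cost 92·61·6 = 33672; cumulative 286212. Total 286212.
Difference: |41310 − 286212| = 244902.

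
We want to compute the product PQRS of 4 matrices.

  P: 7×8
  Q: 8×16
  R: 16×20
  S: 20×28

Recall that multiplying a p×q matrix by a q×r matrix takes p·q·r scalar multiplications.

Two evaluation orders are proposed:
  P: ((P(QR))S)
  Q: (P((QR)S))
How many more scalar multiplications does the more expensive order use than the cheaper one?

Order P = ((P(QR))S): (QR): 8×16 by 16×20 → 8×20, cost 8·16·20 = 2560; (P(QR)): 7×8 by 8×20 → 7×20, cost 7·8·20 = 1120; cumulative 3680; ((P(QR))S): 7×20 by 20×28 → 7×28, cost 7·20·28 = 3920; cumulative 7600. Total 7600.
Order Q = (P((QR)S)): (QR): 8×16 by 16×20 → 8×20, cost 8·16·20 = 2560; ((QR)S): 8×20 by 20×28 → 8×28, cost 8·20·28 = 4480; cumulative 7040; (P((QR)S)): 7×8 by 8×28 → 7×28, cost 7·8·28 = 1568; cumulative 8608. Total 8608.
Difference: |7600 − 8608| = 1008.

1008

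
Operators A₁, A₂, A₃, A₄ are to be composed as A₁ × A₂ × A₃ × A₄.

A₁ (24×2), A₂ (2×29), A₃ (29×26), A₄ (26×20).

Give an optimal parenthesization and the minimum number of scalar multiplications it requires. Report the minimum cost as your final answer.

3508

Adjacent pairs: A₁A₂ = 24·2·29 = 1392; A₂A₃ = 2·29·26 = 1508; A₃A₄ = 29·26·20 = 15080.
Length 3: A₁..A₃: k=1: 0+1508+24·2·26=2756; k=2: 1392+0+24·29·26=19488 → min 2756 | A₂..A₄: k=2: 0+15080+2·29·20=16240; k=3: 1508+0+2·26·20=2548 → min 2548.
Length 4: A₁..A₄: k=1: 0+2548+24·2·20=3508; k=2: 1392+15080+24·29·20=30392; k=3: 2756+0+24·26·20=15236 → min 3508.
Optimal parenthesization: (A₁ × ((A₂ × A₃) × A₄)) with cost 3508.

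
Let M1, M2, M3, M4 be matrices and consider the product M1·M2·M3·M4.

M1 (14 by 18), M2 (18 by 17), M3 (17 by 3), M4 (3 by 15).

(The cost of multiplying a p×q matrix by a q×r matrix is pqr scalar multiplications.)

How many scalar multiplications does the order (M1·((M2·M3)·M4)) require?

5508

(M2·M3): 18×17 by 17×3 → 18×3, cost 18·17·3 = 918
((M2·M3)·M4): 18×3 by 3×15 → 18×15, cost 18·3·15 = 810; cumulative 1728
(M1·((M2·M3)·M4)): 14×18 by 18×15 → 14×15, cost 14·18·15 = 3780; cumulative 5508
Total: 5508 scalar multiplications.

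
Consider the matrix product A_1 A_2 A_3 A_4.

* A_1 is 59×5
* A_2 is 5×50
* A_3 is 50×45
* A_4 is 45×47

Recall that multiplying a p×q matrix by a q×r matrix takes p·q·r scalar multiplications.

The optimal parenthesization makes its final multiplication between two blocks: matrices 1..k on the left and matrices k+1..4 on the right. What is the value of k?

1

Adjacent pairs: A_1A_2 = 59·5·50 = 14750; A_2A_3 = 5·50·45 = 11250; A_3A_4 = 50·45·47 = 105750.
Length 3: A_1..A_3: k=1: 0+11250+59·5·45=24525; k=2: 14750+0+59·50·45=147500 → min 24525 | A_2..A_4: k=2: 0+105750+5·50·47=117500; k=3: 11250+0+5·45·47=21825 → min 21825.
Top-level splits: k=1: (A_1..A_1)·(A_2..A_4) → 0+21825+59·5·47 = 35690; k=2: (A_1..A_2)·(A_3..A_4) → 14750+105750+59·50·47 = 259150; k=3: (A_1..A_3)·(A_4..A_4) → 24525+0+59·45·47 = 149310.
Best split is after A_1, i.e. k = 1.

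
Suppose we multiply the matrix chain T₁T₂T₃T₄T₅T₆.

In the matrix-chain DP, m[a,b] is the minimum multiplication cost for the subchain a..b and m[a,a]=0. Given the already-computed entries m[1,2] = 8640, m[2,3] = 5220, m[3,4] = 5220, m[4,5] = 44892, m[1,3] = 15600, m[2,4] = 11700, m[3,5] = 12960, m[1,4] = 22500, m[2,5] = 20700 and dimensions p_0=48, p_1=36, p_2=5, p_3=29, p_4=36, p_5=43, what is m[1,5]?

m[1,5] = min over k∈[1,4] of m[1,k]+m[k+1,5]+p_{0}·p_k·p_{5}.
k=1: 0 + 20700 + 48·36·43 = 95004; k=2: 8640 + 12960 + 48·5·43 = 31920; k=3: 15600 + 44892 + 48·29·43 = 120348; k=4: 22500 + 0 + 48·36·43 = 96804.
Minimum: 31920 at k=2.

31920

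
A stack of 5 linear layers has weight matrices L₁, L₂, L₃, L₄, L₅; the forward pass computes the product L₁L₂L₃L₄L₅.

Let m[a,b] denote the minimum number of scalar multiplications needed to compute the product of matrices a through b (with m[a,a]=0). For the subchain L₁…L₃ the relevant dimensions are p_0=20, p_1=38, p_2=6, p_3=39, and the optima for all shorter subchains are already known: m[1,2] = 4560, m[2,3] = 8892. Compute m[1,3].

9240

m[1,3] = min over k∈[1,2] of m[1,k]+m[k+1,3]+p_{0}·p_k·p_{3}.
k=1: 0 + 8892 + 20·38·39 = 38532; k=2: 4560 + 0 + 20·6·39 = 9240.
Minimum: 9240 at k=2.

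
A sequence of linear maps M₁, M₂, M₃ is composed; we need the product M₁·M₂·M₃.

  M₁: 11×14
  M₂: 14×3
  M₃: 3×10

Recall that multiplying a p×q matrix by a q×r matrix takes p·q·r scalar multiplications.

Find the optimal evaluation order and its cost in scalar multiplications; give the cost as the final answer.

(M₁·(M₂·M₃)): cost 1960.
((M₁·M₂)·M₃): cost 792.
Optimal: ((M₁·M₂)·M₃) with cost 792.

792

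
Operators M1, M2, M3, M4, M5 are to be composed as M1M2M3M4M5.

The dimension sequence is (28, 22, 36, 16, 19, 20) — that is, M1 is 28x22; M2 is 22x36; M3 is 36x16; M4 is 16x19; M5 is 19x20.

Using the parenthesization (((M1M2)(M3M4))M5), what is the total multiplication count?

(M1M2): 28×22 by 22×36 → 28×36, cost 28·22·36 = 22176
(M3M4): 36×16 by 16×19 → 36×19, cost 36·16·19 = 10944
((M1M2)(M3M4)): 28×36 by 36×19 → 28×19, cost 28·36·19 = 19152; cumulative 52272
(((M1M2)(M3M4))M5): 28×19 by 19×20 → 28×20, cost 28·19·20 = 10640; cumulative 62912
Total: 62912 scalar multiplications.

62912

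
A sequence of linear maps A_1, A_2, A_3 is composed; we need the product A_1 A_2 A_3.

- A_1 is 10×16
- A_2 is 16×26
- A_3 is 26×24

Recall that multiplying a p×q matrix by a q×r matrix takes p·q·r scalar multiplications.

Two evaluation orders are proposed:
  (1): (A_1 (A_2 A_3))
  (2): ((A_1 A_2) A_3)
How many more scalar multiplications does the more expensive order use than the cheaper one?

Order (1) = (A_1 (A_2 A_3)): (A_2 A_3): 16×26 by 26×24 → 16×24, cost 16·26·24 = 9984; (A_1 (A_2 A_3)): 10×16 by 16×24 → 10×24, cost 10·16·24 = 3840; cumulative 13824. Total 13824.
Order (2) = ((A_1 A_2) A_3): (A_1 A_2): 10×16 by 16×26 → 10×26, cost 10·16·26 = 4160; ((A_1 A_2) A_3): 10×26 by 26×24 → 10×24, cost 10·26·24 = 6240; cumulative 10400. Total 10400.
Difference: |13824 − 10400| = 3424.

3424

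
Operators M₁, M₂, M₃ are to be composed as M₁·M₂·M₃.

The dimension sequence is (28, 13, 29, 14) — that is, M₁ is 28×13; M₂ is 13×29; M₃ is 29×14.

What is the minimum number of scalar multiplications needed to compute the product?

Order (M₁·(M₂·M₃)): (M₂·M₃): 13×29 by 29×14 → 13×14, cost 13·29·14 = 5278; (M₁·(M₂·M₃)): 28×13 by 13×14 → 28×14, cost 28·13·14 = 5096; cumulative 10374. Total 10374.
Order ((M₁·M₂)·M₃): (M₁·M₂): 28×13 by 13×29 → 28×29, cost 28·13·29 = 10556; ((M₁·M₂)·M₃): 28×29 by 29×14 → 28×14, cost 28·29·14 = 11368; cumulative 21924. Total 21924.
Minimum: 10374.

10374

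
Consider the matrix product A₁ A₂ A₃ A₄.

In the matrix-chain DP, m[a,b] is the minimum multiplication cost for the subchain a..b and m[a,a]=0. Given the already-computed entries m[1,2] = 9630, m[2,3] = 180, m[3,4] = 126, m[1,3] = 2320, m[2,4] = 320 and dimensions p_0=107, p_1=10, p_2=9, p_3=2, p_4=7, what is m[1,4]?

m[1,4] = min over k∈[1,3] of m[1,k]+m[k+1,4]+p_{0}·p_k·p_{4}.
k=1: 0 + 320 + 107·10·7 = 7810; k=2: 9630 + 126 + 107·9·7 = 16497; k=3: 2320 + 0 + 107·2·7 = 3818.
Minimum: 3818 at k=3.

3818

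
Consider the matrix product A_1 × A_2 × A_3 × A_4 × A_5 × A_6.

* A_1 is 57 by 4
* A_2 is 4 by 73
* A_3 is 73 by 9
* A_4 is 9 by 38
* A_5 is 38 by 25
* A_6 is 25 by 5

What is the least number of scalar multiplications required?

Adjacent pairs: A_1A_2 = 57·4·73 = 16644; A_2A_3 = 4·73·9 = 2628; A_3A_4 = 73·9·38 = 24966; A_4A_5 = 9·38·25 = 8550; A_5A_6 = 38·25·5 = 4750.
Length 3: A_1..A_3: k=1: 0+2628+57·4·9=4680; k=2: 16644+0+57·73·9=54093 → min 4680 | A_2..A_4: k=2: 0+24966+4·73·38=36062; k=3: 2628+0+4·9·38=3996 → min 3996 | A_3..A_5: k=3: 0+8550+73·9·25=24975; k=4: 24966+0+73·38·25=94316 → min 24975 | A_4..A_6: k=4: 0+4750+9·38·5=6460; k=5: 8550+0+9·25·5=9675 → min 6460.
Length 4: A_1..A_4: k=1: 0+3996+57·4·38=12660; k=2: 16644+24966+57·73·38=199728; k=3: 4680+0+57·9·38=24174 → min 12660 | A_2..A_5: k=2: 0+24975+4·73·25=32275; k=3: 2628+8550+4·9·25=12078; k=4: 3996+0+4·38·25=7796 → min 7796 | A_3..A_6: k=3: 0+6460+73·9·5=9745; k=4: 24966+4750+73·38·5=43586; k=5: 24975+0+73·25·5=34100 → min 9745.
Length 5: A_1..A_5: k=1: 0+7796+57·4·25=13496; k=2: 16644+24975+57·73·25=145644; k=3: 4680+8550+57·9·25=26055; k=4: 12660+0+57·38·25=66810 → min 13496 | A_2..A_6: k=2: 0+9745+4·73·5=11205; k=3: 2628+6460+4·9·5=9268; k=4: 3996+4750+4·38·5=9506; k=5: 7796+0+4·25·5=8296 → min 8296.
Length 6: A_1..A_6: k=1: 0+8296+57·4·5=9436; k=2: 16644+9745+57·73·5=47194; k=3: 4680+6460+57·9·5=13705; k=4: 12660+4750+57·38·5=28240; k=5: 13496+0+57·25·5=20621 → min 9436.
Optimal order: (A_1 × ((((A_2 × A_3) × A_4) × A_5) × A_6)) with cost 9436.

9436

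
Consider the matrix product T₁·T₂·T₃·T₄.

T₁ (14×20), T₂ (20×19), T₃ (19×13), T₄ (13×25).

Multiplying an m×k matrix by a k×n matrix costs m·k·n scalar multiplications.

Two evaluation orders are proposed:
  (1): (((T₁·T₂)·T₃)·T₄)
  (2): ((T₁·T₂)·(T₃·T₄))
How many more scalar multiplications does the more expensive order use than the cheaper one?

Order (1) = (((T₁·T₂)·T₃)·T₄): (T₁·T₂): 14×20 by 20×19 → 14×19, cost 14·20·19 = 5320; ((T₁·T₂)·T₃): 14×19 by 19×13 → 14×13, cost 14·19·13 = 3458; cumulative 8778; (((T₁·T₂)·T₃)·T₄): 14×13 by 13×25 → 14×25, cost 14·13·25 = 4550; cumulative 13328. Total 13328.
Order (2) = ((T₁·T₂)·(T₃·T₄)): (T₁·T₂): 14×20 by 20×19 → 14×19, cost 14·20·19 = 5320; (T₃·T₄): 19×13 by 13×25 → 19×25, cost 19·13·25 = 6175; ((T₁·T₂)·(T₃·T₄)): 14×19 by 19×25 → 14×25, cost 14·19·25 = 6650; cumulative 18145. Total 18145.
Difference: |13328 − 18145| = 4817.

4817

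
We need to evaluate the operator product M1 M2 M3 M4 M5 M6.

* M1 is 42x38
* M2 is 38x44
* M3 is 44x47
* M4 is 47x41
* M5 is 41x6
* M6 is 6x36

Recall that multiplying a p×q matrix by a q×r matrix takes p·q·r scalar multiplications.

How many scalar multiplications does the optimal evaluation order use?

52650

Adjacent pairs: M1M2 = 42·38·44 = 70224; M2M3 = 38·44·47 = 78584; M3M4 = 44·47·41 = 84788; M4M5 = 47·41·6 = 11562; M5M6 = 41·6·36 = 8856.
Length 3: M1..M3: k=1: 0+78584+42·38·47=153596; k=2: 70224+0+42·44·47=157080 → min 153596 | M2..M4: k=2: 0+84788+38·44·41=153340; k=3: 78584+0+38·47·41=151810 → min 151810 | M3..M5: k=3: 0+11562+44·47·6=23970; k=4: 84788+0+44·41·6=95612 → min 23970 | M4..M6: k=4: 0+8856+47·41·36=78228; k=5: 11562+0+47·6·36=21714 → min 21714.
Length 4: M1..M4: k=1: 0+151810+42·38·41=217246; k=2: 70224+84788+42·44·41=230780; k=3: 153596+0+42·47·41=234530 → min 217246 | M2..M5: k=2: 0+23970+38·44·6=34002; k=3: 78584+11562+38·47·6=100862; k=4: 151810+0+38·41·6=161158 → min 34002 | M3..M6: k=3: 0+21714+44·47·36=96162; k=4: 84788+8856+44·41·36=158588; k=5: 23970+0+44·6·36=33474 → min 33474.
Length 5: M1..M5: k=1: 0+34002+42·38·6=43578; k=2: 70224+23970+42·44·6=105282; k=3: 153596+11562+42·47·6=177002; k=4: 217246+0+42·41·6=227578 → min 43578 | M2..M6: k=2: 0+33474+38·44·36=93666; k=3: 78584+21714+38·47·36=164594; k=4: 151810+8856+38·41·36=216754; k=5: 34002+0+38·6·36=42210 → min 42210.
Length 6: M1..M6: k=1: 0+42210+42·38·36=99666; k=2: 70224+33474+42·44·36=170226; k=3: 153596+21714+42·47·36=246374; k=4: 217246+8856+42·41·36=288094; k=5: 43578+0+42·6·36=52650 → min 52650.
Optimal order: ((M1 (M2 (M3 (M4 M5)))) M6) with cost 52650.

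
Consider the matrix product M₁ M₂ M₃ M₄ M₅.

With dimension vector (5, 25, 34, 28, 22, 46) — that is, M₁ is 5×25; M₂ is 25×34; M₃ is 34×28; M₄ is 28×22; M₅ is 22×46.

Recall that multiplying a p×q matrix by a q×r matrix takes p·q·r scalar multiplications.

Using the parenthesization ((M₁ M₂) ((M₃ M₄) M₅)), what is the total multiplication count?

67422

(M₁ M₂): 5×25 by 25×34 → 5×34, cost 5·25·34 = 4250
(M₃ M₄): 34×28 by 28×22 → 34×22, cost 34·28·22 = 20944
((M₃ M₄) M₅): 34×22 by 22×46 → 34×46, cost 34·22·46 = 34408; cumulative 55352
((M₁ M₂) ((M₃ M₄) M₅)): 5×34 by 34×46 → 5×46, cost 5·34·46 = 7820; cumulative 67422
Total: 67422 scalar multiplications.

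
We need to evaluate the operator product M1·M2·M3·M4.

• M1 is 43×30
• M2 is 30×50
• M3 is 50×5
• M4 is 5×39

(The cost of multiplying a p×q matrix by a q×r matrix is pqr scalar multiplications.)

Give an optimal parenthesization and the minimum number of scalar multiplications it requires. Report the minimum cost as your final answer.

22335

Adjacent pairs: M1M2 = 43·30·50 = 64500; M2M3 = 30·50·5 = 7500; M3M4 = 50·5·39 = 9750.
Length 3: M1..M3: k=1: 0+7500+43·30·5=13950; k=2: 64500+0+43·50·5=75250 → min 13950 | M2..M4: k=2: 0+9750+30·50·39=68250; k=3: 7500+0+30·5·39=13350 → min 13350.
Length 4: M1..M4: k=1: 0+13350+43·30·39=63660; k=2: 64500+9750+43·50·39=158100; k=3: 13950+0+43·5·39=22335 → min 22335.
Optimal parenthesization: ((M1·(M2·M3))·M4) with cost 22335.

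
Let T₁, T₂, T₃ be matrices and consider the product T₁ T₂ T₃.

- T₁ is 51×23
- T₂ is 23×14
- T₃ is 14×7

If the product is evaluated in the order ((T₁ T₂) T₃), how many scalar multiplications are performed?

(T₁ T₂): 51×23 by 23×14 → 51×14, cost 51·23·14 = 16422
((T₁ T₂) T₃): 51×14 by 14×7 → 51×7, cost 51·14·7 = 4998; cumulative 21420
Total: 21420 scalar multiplications.

21420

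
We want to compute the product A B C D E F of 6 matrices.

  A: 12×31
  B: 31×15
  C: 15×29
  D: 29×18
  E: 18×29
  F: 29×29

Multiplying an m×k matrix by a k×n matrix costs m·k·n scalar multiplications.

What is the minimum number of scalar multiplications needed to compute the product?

Adjacent pairs: AB = 12·31·15 = 5580; BC = 31·15·29 = 13485; CD = 15·29·18 = 7830; DE = 29·18·29 = 15138; EF = 18·29·29 = 15138.
Length 3: A..C: k=1: 0+13485+12·31·29=24273; k=2: 5580+0+12·15·29=10800 → min 10800 | B..D: k=2: 0+7830+31·15·18=16200; k=3: 13485+0+31·29·18=29667 → min 16200 | C..E: k=3: 0+15138+15·29·29=27753; k=4: 7830+0+15·18·29=15660 → min 15660 | D..F: k=4: 0+15138+29·18·29=30276; k=5: 15138+0+29·29·29=39527 → min 30276.
Length 4: A..D: k=1: 0+16200+12·31·18=22896; k=2: 5580+7830+12·15·18=16650; k=3: 10800+0+12·29·18=17064 → min 16650 | B..E: k=2: 0+15660+31·15·29=29145; k=3: 13485+15138+31·29·29=54694; k=4: 16200+0+31·18·29=32382 → min 29145 | C..F: k=3: 0+30276+15·29·29=42891; k=4: 7830+15138+15·18·29=30798; k=5: 15660+0+15·29·29=28275 → min 28275.
Length 5: A..E: k=1: 0+29145+12·31·29=39933; k=2: 5580+15660+12·15·29=26460; k=3: 10800+15138+12·29·29=36030; k=4: 16650+0+12·18·29=22914 → min 22914 | B..F: k=2: 0+28275+31·15·29=41760; k=3: 13485+30276+31·29·29=69832; k=4: 16200+15138+31·18·29=47520; k=5: 29145+0+31·29·29=55216 → min 41760.
Length 6: A..F: k=1: 0+41760+12·31·29=52548; k=2: 5580+28275+12·15·29=39075; k=3: 10800+30276+12·29·29=51168; k=4: 16650+15138+12·18·29=38052; k=5: 22914+0+12·29·29=33006 → min 33006.
Optimal order: ((((A B) (C D)) E) F) with cost 33006.

33006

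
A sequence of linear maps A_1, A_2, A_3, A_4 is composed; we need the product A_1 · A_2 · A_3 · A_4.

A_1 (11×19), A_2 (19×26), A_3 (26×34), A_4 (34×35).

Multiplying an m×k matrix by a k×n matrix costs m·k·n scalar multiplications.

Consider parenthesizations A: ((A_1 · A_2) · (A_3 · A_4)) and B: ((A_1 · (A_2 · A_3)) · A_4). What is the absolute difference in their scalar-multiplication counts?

Order A = ((A_1 · A_2) · (A_3 · A_4)): (A_1 · A_2): 11×19 by 19×26 → 11×26, cost 11·19·26 = 5434; (A_3 · A_4): 26×34 by 34×35 → 26×35, cost 26·34·35 = 30940; ((A_1 · A_2) · (A_3 · A_4)): 11×26 by 26×35 → 11×35, cost 11·26·35 = 10010; cumulative 46384. Total 46384.
Order B = ((A_1 · (A_2 · A_3)) · A_4): (A_2 · A_3): 19×26 by 26×34 → 19×34, cost 19·26·34 = 16796; (A_1 · (A_2 · A_3)): 11×19 by 19×34 → 11×34, cost 11·19·34 = 7106; cumulative 23902; ((A_1 · (A_2 · A_3)) · A_4): 11×34 by 34×35 → 11×35, cost 11·34·35 = 13090; cumulative 36992. Total 36992.
Difference: |46384 − 36992| = 9392.

9392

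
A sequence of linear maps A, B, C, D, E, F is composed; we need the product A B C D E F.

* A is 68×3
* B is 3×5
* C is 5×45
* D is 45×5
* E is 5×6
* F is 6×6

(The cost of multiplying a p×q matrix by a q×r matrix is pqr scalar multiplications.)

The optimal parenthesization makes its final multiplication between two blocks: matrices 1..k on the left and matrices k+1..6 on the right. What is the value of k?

Adjacent pairs: AB = 68·3·5 = 1020; BC = 3·5·45 = 675; CD = 5·45·5 = 1125; DE = 45·5·6 = 1350; EF = 5·6·6 = 180.
Length 3: A..C: k=1: 0+675+68·3·45=9855; k=2: 1020+0+68·5·45=16320 → min 9855 | B..D: k=2: 0+1125+3·5·5=1200; k=3: 675+0+3·45·5=1350 → min 1200 | C..E: k=3: 0+1350+5·45·6=2700; k=4: 1125+0+5·5·6=1275 → min 1275 | D..F: k=4: 0+180+45·5·6=1530; k=5: 1350+0+45·6·6=2970 → min 1530.
Length 4: A..D: k=1: 0+1200+68·3·5=2220; k=2: 1020+1125+68·5·5=3845; k=3: 9855+0+68·45·5=25155 → min 2220 | B..E: k=2: 0+1275+3·5·6=1365; k=3: 675+1350+3·45·6=2835; k=4: 1200+0+3·5·6=1290 → min 1290 | C..F: k=3: 0+1530+5·45·6=2880; k=4: 1125+180+5·5·6=1455; k=5: 1275+0+5·6·6=1455 → min 1455.
Length 5: A..E: k=1: 0+1290+68·3·6=2514; k=2: 1020+1275+68·5·6=4335; k=3: 9855+1350+68·45·6=29565; k=4: 2220+0+68·5·6=4260 → min 2514 | B..F: k=2: 0+1455+3·5·6=1545; k=3: 675+1530+3·45·6=3015; k=4: 1200+180+3·5·6=1470; k=5: 1290+0+3·6·6=1398 → min 1398.
Top-level splits: k=1: (A..A)·(B..F) → 0+1398+68·3·6 = 2622; k=2: (A..B)·(C..F) → 1020+1455+68·5·6 = 4515; k=3: (A..C)·(D..F) → 9855+1530+68·45·6 = 29745; k=4: (A..D)·(E..F) → 2220+180+68·5·6 = 4440; k=5: (A..E)·(F..F) → 2514+0+68·6·6 = 4962.
Best split is after A, i.e. k = 1.

1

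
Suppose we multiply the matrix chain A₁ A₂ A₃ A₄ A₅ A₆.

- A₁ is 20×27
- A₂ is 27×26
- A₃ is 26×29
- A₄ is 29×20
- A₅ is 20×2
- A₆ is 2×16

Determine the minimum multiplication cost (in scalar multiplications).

Adjacent pairs: A₁A₂ = 20·27·26 = 14040; A₂A₃ = 27·26·29 = 20358; A₃A₄ = 26·29·20 = 15080; A₄A₅ = 29·20·2 = 1160; A₅A₆ = 20·2·16 = 640.
Length 3: A₁..A₃: k=1: 0+20358+20·27·29=36018; k=2: 14040+0+20·26·29=29120 → min 29120 | A₂..A₄: k=2: 0+15080+27·26·20=29120; k=3: 20358+0+27·29·20=36018 → min 29120 | A₃..A₅: k=3: 0+1160+26·29·2=2668; k=4: 15080+0+26·20·2=16120 → min 2668 | A₄..A₆: k=4: 0+640+29·20·16=9920; k=5: 1160+0+29·2·16=2088 → min 2088.
Length 4: A₁..A₄: k=1: 0+29120+20·27·20=39920; k=2: 14040+15080+20·26·20=39520; k=3: 29120+0+20·29·20=40720 → min 39520 | A₂..A₅: k=2: 0+2668+27·26·2=4072; k=3: 20358+1160+27·29·2=23084; k=4: 29120+0+27·20·2=30200 → min 4072 | A₃..A₆: k=3: 0+2088+26·29·16=14152; k=4: 15080+640+26·20·16=24040; k=5: 2668+0+26·2·16=3500 → min 3500.
Length 5: A₁..A₅: k=1: 0+4072+20·27·2=5152; k=2: 14040+2668+20·26·2=17748; k=3: 29120+1160+20·29·2=31440; k=4: 39520+0+20·20·2=40320 → min 5152 | A₂..A₆: k=2: 0+3500+27·26·16=14732; k=3: 20358+2088+27·29·16=34974; k=4: 29120+640+27·20·16=38400; k=5: 4072+0+27·2·16=4936 → min 4936.
Length 6: A₁..A₆: k=1: 0+4936+20·27·16=13576; k=2: 14040+3500+20·26·16=25860; k=3: 29120+2088+20·29·16=40488; k=4: 39520+640+20·20·16=46560; k=5: 5152+0+20·2·16=5792 → min 5792.
Optimal order: ((A₁ (A₂ (A₃ (A₄ A₅)))) A₆) with cost 5792.

5792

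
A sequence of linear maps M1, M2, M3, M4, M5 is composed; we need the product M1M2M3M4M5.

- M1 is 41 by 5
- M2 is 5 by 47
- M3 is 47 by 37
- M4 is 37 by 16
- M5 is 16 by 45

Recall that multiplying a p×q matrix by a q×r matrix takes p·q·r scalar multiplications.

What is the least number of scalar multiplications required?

Adjacent pairs: M1M2 = 41·5·47 = 9635; M2M3 = 5·47·37 = 8695; M3M4 = 47·37·16 = 27824; M4M5 = 37·16·45 = 26640.
Length 3: M1..M3: k=1: 0+8695+41·5·37=16280; k=2: 9635+0+41·47·37=80934 → min 16280 | M2..M4: k=2: 0+27824+5·47·16=31584; k=3: 8695+0+5·37·16=11655 → min 11655 | M3..M5: k=3: 0+26640+47·37·45=104895; k=4: 27824+0+47·16·45=61664 → min 61664.
Length 4: M1..M4: k=1: 0+11655+41·5·16=14935; k=2: 9635+27824+41·47·16=68291; k=3: 16280+0+41·37·16=40552 → min 14935 | M2..M5: k=2: 0+61664+5·47·45=72239; k=3: 8695+26640+5·37·45=43660; k=4: 11655+0+5·16·45=15255 → min 15255.
Length 5: M1..M5: k=1: 0+15255+41·5·45=24480; k=2: 9635+61664+41·47·45=158014; k=3: 16280+26640+41·37·45=111185; k=4: 14935+0+41·16·45=44455 → min 24480.
Optimal order: (M1(((M2M3)M4)M5)) with cost 24480.

24480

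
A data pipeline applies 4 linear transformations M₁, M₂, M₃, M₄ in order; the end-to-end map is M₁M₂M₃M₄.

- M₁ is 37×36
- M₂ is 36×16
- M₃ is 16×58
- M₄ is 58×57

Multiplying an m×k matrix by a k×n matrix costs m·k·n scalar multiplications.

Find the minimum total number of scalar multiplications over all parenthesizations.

Adjacent pairs: M₁M₂ = 37·36·16 = 21312; M₂M₃ = 36·16·58 = 33408; M₃M₄ = 16·58·57 = 52896.
Length 3: M₁..M₃: k=1: 0+33408+37·36·58=110664; k=2: 21312+0+37·16·58=55648 → min 55648 | M₂..M₄: k=2: 0+52896+36·16·57=85728; k=3: 33408+0+36·58·57=152424 → min 85728.
Length 4: M₁..M₄: k=1: 0+85728+37·36·57=161652; k=2: 21312+52896+37·16·57=107952; k=3: 55648+0+37·58·57=177970 → min 107952.
Optimal order: ((M₁M₂)(M₃M₄)) with cost 107952.

107952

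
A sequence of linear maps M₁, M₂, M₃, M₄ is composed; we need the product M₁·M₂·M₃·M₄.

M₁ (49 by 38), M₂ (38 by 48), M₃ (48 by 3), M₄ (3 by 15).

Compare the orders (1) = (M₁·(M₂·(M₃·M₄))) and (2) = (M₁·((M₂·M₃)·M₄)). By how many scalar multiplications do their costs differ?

22338

Order (1) = (M₁·(M₂·(M₃·M₄))): (M₃·M₄): 48×3 by 3×15 → 48×15, cost 48·3·15 = 2160; (M₂·(M₃·M₄)): 38×48 by 48×15 → 38×15, cost 38·48·15 = 27360; cumulative 29520; (M₁·(M₂·(M₃·M₄))): 49×38 by 38×15 → 49×15, cost 49·38·15 = 27930; cumulative 57450. Total 57450.
Order (2) = (M₁·((M₂·M₃)·M₄)): (M₂·M₃): 38×48 by 48×3 → 38×3, cost 38·48·3 = 5472; ((M₂·M₃)·M₄): 38×3 by 3×15 → 38×15, cost 38·3·15 = 1710; cumulative 7182; (M₁·((M₂·M₃)·M₄)): 49×38 by 38×15 → 49×15, cost 49·38·15 = 27930; cumulative 35112. Total 35112.
Difference: |57450 − 35112| = 22338.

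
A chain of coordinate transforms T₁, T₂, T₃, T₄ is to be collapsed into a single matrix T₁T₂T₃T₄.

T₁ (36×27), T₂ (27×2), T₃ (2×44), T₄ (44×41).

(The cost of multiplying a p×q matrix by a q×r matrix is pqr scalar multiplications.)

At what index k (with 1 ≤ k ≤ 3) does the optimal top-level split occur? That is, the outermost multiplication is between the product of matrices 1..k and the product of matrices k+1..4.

Adjacent pairs: T₁T₂ = 36·27·2 = 1944; T₂T₃ = 27·2·44 = 2376; T₃T₄ = 2·44·41 = 3608.
Length 3: T₁..T₃: k=1: 0+2376+36·27·44=45144; k=2: 1944+0+36·2·44=5112 → min 5112 | T₂..T₄: k=2: 0+3608+27·2·41=5822; k=3: 2376+0+27·44·41=51084 → min 5822.
Top-level splits: k=1: (T₁..T₁)·(T₂..T₄) → 0+5822+36·27·41 = 45674; k=2: (T₁..T₂)·(T₃..T₄) → 1944+3608+36·2·41 = 8504; k=3: (T₁..T₃)·(T₄..T₄) → 5112+0+36·44·41 = 70056.
Best split is after T₂, i.e. k = 2.

2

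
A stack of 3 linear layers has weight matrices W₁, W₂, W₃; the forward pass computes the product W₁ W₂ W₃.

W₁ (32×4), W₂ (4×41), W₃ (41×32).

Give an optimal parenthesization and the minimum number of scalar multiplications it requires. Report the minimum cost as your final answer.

9344

(W₁ (W₂ W₃)): cost 9344.
((W₁ W₂) W₃): cost 47232.
Optimal: (W₁ (W₂ W₃)) with cost 9344.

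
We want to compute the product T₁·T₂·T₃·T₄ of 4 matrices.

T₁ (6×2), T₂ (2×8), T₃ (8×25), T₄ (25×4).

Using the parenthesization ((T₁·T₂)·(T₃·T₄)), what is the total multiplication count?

(T₁·T₂): 6×2 by 2×8 → 6×8, cost 6·2·8 = 96
(T₃·T₄): 8×25 by 25×4 → 8×4, cost 8·25·4 = 800
((T₁·T₂)·(T₃·T₄)): 6×8 by 8×4 → 6×4, cost 6·8·4 = 192; cumulative 1088
Total: 1088 scalar multiplications.

1088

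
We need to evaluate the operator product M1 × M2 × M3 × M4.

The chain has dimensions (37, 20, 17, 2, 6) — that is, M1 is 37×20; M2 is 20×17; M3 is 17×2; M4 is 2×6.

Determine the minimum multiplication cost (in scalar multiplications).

2604

Adjacent pairs: M1M2 = 37·20·17 = 12580; M2M3 = 20·17·2 = 680; M3M4 = 17·2·6 = 204.
Length 3: M1..M3: k=1: 0+680+37·20·2=2160; k=2: 12580+0+37·17·2=13838 → min 2160 | M2..M4: k=2: 0+204+20·17·6=2244; k=3: 680+0+20·2·6=920 → min 920.
Length 4: M1..M4: k=1: 0+920+37·20·6=5360; k=2: 12580+204+37·17·6=16558; k=3: 2160+0+37·2·6=2604 → min 2604.
Optimal order: ((M1 × (M2 × M3)) × M4) with cost 2604.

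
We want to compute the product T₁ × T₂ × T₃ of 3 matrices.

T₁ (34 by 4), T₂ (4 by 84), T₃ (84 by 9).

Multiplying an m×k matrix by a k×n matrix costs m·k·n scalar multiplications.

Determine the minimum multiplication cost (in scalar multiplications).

4248

Order (T₁ × (T₂ × T₃)): (T₂ × T₃): 4×84 by 84×9 → 4×9, cost 4·84·9 = 3024; (T₁ × (T₂ × T₃)): 34×4 by 4×9 → 34×9, cost 34·4·9 = 1224; cumulative 4248. Total 4248.
Order ((T₁ × T₂) × T₃): (T₁ × T₂): 34×4 by 4×84 → 34×84, cost 34·4·84 = 11424; ((T₁ × T₂) × T₃): 34×84 by 84×9 → 34×9, cost 34·84·9 = 25704; cumulative 37128. Total 37128.
Minimum: 4248.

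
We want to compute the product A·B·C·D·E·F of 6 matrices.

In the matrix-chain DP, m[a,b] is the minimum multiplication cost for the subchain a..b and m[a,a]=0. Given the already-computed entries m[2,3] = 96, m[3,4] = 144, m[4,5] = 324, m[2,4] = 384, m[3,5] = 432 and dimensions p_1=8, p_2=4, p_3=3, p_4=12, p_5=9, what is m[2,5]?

636

m[2,5] = min over k∈[2,4] of m[2,k]+m[k+1,5]+p_{1}·p_k·p_{5}.
k=2: 0 + 432 + 8·4·9 = 720; k=3: 96 + 324 + 8·3·9 = 636; k=4: 384 + 0 + 8·12·9 = 1248.
Minimum: 636 at k=3.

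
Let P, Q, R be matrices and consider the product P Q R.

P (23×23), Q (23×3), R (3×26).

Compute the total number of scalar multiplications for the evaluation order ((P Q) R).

(P Q): 23×23 by 23×3 → 23×3, cost 23·23·3 = 1587
((P Q) R): 23×3 by 3×26 → 23×26, cost 23·3·26 = 1794; cumulative 3381
Total: 3381 scalar multiplications.

3381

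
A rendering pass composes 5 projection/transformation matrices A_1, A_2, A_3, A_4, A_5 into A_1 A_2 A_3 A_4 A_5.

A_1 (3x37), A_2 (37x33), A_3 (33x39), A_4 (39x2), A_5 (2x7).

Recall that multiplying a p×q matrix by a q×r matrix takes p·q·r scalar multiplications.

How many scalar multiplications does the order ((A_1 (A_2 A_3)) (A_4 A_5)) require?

53313

(A_2 A_3): 37×33 by 33×39 → 37×39, cost 37·33·39 = 47619
(A_1 (A_2 A_3)): 3×37 by 37×39 → 3×39, cost 3·37·39 = 4329; cumulative 51948
(A_4 A_5): 39×2 by 2×7 → 39×7, cost 39·2·7 = 546
((A_1 (A_2 A_3)) (A_4 A_5)): 3×39 by 39×7 → 3×7, cost 3·39·7 = 819; cumulative 53313
Total: 53313 scalar multiplications.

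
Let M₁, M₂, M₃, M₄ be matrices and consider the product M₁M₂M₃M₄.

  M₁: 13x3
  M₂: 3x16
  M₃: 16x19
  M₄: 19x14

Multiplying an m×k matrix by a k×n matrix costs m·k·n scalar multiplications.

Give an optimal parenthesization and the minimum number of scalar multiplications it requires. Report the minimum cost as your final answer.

Adjacent pairs: M₁M₂ = 13·3·16 = 624; M₂M₃ = 3·16·19 = 912; M₃M₄ = 16·19·14 = 4256.
Length 3: M₁..M₃: k=1: 0+912+13·3·19=1653; k=2: 624+0+13·16·19=4576 → min 1653 | M₂..M₄: k=2: 0+4256+3·16·14=4928; k=3: 912+0+3·19·14=1710 → min 1710.
Length 4: M₁..M₄: k=1: 0+1710+13·3·14=2256; k=2: 624+4256+13·16·14=7792; k=3: 1653+0+13·19·14=5111 → min 2256.
Optimal parenthesization: (M₁((M₂M₃)M₄)) with cost 2256.

2256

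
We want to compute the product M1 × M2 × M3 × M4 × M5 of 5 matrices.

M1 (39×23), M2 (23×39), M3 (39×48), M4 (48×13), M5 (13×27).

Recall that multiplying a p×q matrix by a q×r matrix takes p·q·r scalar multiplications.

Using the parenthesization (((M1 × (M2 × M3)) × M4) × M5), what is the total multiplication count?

(M2 × M3): 23×39 by 39×48 → 23×48, cost 23·39·48 = 43056
(M1 × (M2 × M3)): 39×23 by 23×48 → 39×48, cost 39·23·48 = 43056; cumulative 86112
((M1 × (M2 × M3)) × M4): 39×48 by 48×13 → 39×13, cost 39·48·13 = 24336; cumulative 110448
(((M1 × (M2 × M3)) × M4) × M5): 39×13 by 13×27 → 39×27, cost 39·13·27 = 13689; cumulative 124137
Total: 124137 scalar multiplications.

124137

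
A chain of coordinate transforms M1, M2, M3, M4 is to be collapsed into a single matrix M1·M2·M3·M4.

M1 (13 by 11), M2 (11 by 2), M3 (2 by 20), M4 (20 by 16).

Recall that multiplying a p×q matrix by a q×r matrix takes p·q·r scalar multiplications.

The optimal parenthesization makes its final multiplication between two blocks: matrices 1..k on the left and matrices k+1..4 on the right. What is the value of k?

Adjacent pairs: M1M2 = 13·11·2 = 286; M2M3 = 11·2·20 = 440; M3M4 = 2·20·16 = 640.
Length 3: M1..M3: k=1: 0+440+13·11·20=3300; k=2: 286+0+13·2·20=806 → min 806 | M2..M4: k=2: 0+640+11·2·16=992; k=3: 440+0+11·20·16=3960 → min 992.
Top-level splits: k=1: (M1..M1)·(M2..M4) → 0+992+13·11·16 = 3280; k=2: (M1..M2)·(M3..M4) → 286+640+13·2·16 = 1342; k=3: (M1..M3)·(M4..M4) → 806+0+13·20·16 = 4966.
Best split is after M2, i.e. k = 2.

2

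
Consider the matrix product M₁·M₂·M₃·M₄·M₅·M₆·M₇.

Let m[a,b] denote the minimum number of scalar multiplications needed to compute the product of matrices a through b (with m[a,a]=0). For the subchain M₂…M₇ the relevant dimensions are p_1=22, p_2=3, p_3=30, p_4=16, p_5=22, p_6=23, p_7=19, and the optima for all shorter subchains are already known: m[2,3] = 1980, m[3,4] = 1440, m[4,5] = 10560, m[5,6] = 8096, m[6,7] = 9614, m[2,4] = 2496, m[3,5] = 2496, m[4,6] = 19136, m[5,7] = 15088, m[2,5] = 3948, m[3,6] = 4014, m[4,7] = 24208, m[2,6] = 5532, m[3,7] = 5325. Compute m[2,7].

m[2,7] = min over k∈[2,6] of m[2,k]+m[k+1,7]+p_{1}·p_k·p_{7}.
k=2: 0 + 5325 + 22·3·19 = 6579; k=3: 1980 + 24208 + 22·30·19 = 38728; k=4: 2496 + 15088 + 22·16·19 = 24272; k=5: 3948 + 9614 + 22·22·19 = 22758; k=6: 5532 + 0 + 22·23·19 = 15146.
Minimum: 6579 at k=2.

6579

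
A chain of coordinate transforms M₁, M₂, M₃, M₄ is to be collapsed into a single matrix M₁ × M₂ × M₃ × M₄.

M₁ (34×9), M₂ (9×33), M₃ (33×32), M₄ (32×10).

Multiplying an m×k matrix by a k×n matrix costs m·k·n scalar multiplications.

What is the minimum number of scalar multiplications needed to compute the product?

Adjacent pairs: M₁M₂ = 34·9·33 = 10098; M₂M₃ = 9·33·32 = 9504; M₃M₄ = 33·32·10 = 10560.
Length 3: M₁..M₃: k=1: 0+9504+34·9·32=19296; k=2: 10098+0+34·33·32=46002 → min 19296 | M₂..M₄: k=2: 0+10560+9·33·10=13530; k=3: 9504+0+9·32·10=12384 → min 12384.
Length 4: M₁..M₄: k=1: 0+12384+34·9·10=15444; k=2: 10098+10560+34·33·10=31878; k=3: 19296+0+34·32·10=30176 → min 15444.
Optimal order: (M₁ × ((M₂ × M₃) × M₄)) with cost 15444.

15444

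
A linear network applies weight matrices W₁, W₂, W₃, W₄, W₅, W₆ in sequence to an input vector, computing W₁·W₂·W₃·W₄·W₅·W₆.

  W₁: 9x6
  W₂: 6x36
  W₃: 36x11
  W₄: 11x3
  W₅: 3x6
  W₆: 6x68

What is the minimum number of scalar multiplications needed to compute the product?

Adjacent pairs: W₁W₂ = 9·6·36 = 1944; W₂W₃ = 6·36·11 = 2376; W₃W₄ = 36·11·3 = 1188; W₄W₅ = 11·3·6 = 198; W₅W₆ = 3·6·68 = 1224.
Length 3: W₁..W₃: k=1: 0+2376+9·6·11=2970; k=2: 1944+0+9·36·11=5508 → min 2970 | W₂..W₄: k=2: 0+1188+6·36·3=1836; k=3: 2376+0+6·11·3=2574 → min 1836 | W₃..W₅: k=3: 0+198+36·11·6=2574; k=4: 1188+0+36·3·6=1836 → min 1836 | W₄..W₆: k=4: 0+1224+11·3·68=3468; k=5: 198+0+11·6·68=4686 → min 3468.
Length 4: W₁..W₄: k=1: 0+1836+9·6·3=1998; k=2: 1944+1188+9·36·3=4104; k=3: 2970+0+9·11·3=3267 → min 1998 | W₂..W₅: k=2: 0+1836+6·36·6=3132; k=3: 2376+198+6·11·6=2970; k=4: 1836+0+6·3·6=1944 → min 1944 | W₃..W₆: k=3: 0+3468+36·11·68=30396; k=4: 1188+1224+36·3·68=9756; k=5: 1836+0+36·6·68=16524 → min 9756.
Length 5: W₁..W₅: k=1: 0+1944+9·6·6=2268; k=2: 1944+1836+9·36·6=5724; k=3: 2970+198+9·11·6=3762; k=4: 1998+0+9·3·6=2160 → min 2160 | W₂..W₆: k=2: 0+9756+6·36·68=24444; k=3: 2376+3468+6·11·68=10332; k=4: 1836+1224+6·3·68=4284; k=5: 1944+0+6·6·68=4392 → min 4284.
Length 6: W₁..W₆: k=1: 0+4284+9·6·68=7956; k=2: 1944+9756+9·36·68=33732; k=3: 2970+3468+9·11·68=13170; k=4: 1998+1224+9·3·68=5058; k=5: 2160+0+9·6·68=5832 → min 5058.
Optimal order: ((W₁·(W₂·(W₃·W₄)))·(W₅·W₆)) with cost 5058.

5058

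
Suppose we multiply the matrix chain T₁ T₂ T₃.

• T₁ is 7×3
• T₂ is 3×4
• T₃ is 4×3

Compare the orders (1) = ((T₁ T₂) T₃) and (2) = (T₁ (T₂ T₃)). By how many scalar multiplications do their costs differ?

Order (1) = ((T₁ T₂) T₃): (T₁ T₂): 7×3 by 3×4 → 7×4, cost 7·3·4 = 84; ((T₁ T₂) T₃): 7×4 by 4×3 → 7×3, cost 7·4·3 = 84; cumulative 168. Total 168.
Order (2) = (T₁ (T₂ T₃)): (T₂ T₃): 3×4 by 4×3 → 3×3, cost 3·4·3 = 36; (T₁ (T₂ T₃)): 7×3 by 3×3 → 7×3, cost 7·3·3 = 63; cumulative 99. Total 99.
Difference: |168 − 99| = 69.

69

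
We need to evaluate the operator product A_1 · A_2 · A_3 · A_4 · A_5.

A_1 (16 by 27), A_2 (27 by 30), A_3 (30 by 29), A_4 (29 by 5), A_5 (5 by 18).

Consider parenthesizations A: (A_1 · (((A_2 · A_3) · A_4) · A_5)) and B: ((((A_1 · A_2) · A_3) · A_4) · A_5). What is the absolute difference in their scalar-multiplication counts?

6971

Order A = (A_1 · (((A_2 · A_3) · A_4) · A_5)): (A_2 · A_3): 27×30 by 30×29 → 27×29, cost 27·30·29 = 23490; ((A_2 · A_3) · A_4): 27×29 by 29×5 → 27×5, cost 27·29·5 = 3915; cumulative 27405; (((A_2 · A_3) · A_4) · A_5): 27×5 by 5×18 → 27×18, cost 27·5·18 = 2430; cumulative 29835; (A_1 · (((A_2 · A_3) · A_4) · A_5)): 16×27 by 27×18 → 16×18, cost 16·27·18 = 7776; cumulative 37611. Total 37611.
Order B = ((((A_1 · A_2) · A_3) · A_4) · A_5): (A_1 · A_2): 16×27 by 27×30 → 16×30, cost 16·27·30 = 12960; ((A_1 · A_2) · A_3): 16×30 by 30×29 → 16×29, cost 16·30·29 = 13920; cumulative 26880; (((A_1 · A_2) · A_3) · A_4): 16×29 by 29×5 → 16×5, cost 16·29·5 = 2320; cumulative 29200; ((((A_1 · A_2) · A_3) · A_4) · A_5): 16×5 by 5×18 → 16×18, cost 16·5·18 = 1440; cumulative 30640. Total 30640.
Difference: |37611 − 30640| = 6971.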